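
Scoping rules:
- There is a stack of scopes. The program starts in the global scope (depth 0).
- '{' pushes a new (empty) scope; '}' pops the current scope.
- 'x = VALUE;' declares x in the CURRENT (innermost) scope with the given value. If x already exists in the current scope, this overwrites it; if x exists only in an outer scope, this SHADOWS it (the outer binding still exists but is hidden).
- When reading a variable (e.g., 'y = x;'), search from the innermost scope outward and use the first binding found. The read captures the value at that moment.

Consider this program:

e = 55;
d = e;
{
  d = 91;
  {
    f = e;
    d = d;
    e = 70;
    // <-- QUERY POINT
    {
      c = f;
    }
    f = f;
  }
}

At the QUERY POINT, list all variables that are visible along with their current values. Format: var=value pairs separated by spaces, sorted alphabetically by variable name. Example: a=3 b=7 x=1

Answer: d=91 e=70 f=55

Derivation:
Step 1: declare e=55 at depth 0
Step 2: declare d=(read e)=55 at depth 0
Step 3: enter scope (depth=1)
Step 4: declare d=91 at depth 1
Step 5: enter scope (depth=2)
Step 6: declare f=(read e)=55 at depth 2
Step 7: declare d=(read d)=91 at depth 2
Step 8: declare e=70 at depth 2
Visible at query point: d=91 e=70 f=55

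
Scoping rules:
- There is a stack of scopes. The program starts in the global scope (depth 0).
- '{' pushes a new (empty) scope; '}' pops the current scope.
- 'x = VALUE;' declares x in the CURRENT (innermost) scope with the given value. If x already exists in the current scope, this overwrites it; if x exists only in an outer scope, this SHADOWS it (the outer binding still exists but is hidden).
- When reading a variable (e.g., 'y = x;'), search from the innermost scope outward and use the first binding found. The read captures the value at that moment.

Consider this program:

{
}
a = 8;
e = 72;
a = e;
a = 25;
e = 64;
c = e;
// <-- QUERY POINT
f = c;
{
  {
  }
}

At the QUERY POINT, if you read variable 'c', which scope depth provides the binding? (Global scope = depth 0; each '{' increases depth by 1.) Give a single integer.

Answer: 0

Derivation:
Step 1: enter scope (depth=1)
Step 2: exit scope (depth=0)
Step 3: declare a=8 at depth 0
Step 4: declare e=72 at depth 0
Step 5: declare a=(read e)=72 at depth 0
Step 6: declare a=25 at depth 0
Step 7: declare e=64 at depth 0
Step 8: declare c=(read e)=64 at depth 0
Visible at query point: a=25 c=64 e=64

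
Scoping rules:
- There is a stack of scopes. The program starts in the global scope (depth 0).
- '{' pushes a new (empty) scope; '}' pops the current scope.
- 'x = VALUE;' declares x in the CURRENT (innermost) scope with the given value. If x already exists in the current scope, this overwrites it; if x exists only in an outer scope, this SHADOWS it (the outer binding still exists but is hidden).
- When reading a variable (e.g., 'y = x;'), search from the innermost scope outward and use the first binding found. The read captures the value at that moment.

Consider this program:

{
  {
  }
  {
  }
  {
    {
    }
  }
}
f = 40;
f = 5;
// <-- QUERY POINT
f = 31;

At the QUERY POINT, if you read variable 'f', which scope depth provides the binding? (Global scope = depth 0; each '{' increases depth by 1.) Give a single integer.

Step 1: enter scope (depth=1)
Step 2: enter scope (depth=2)
Step 3: exit scope (depth=1)
Step 4: enter scope (depth=2)
Step 5: exit scope (depth=1)
Step 6: enter scope (depth=2)
Step 7: enter scope (depth=3)
Step 8: exit scope (depth=2)
Step 9: exit scope (depth=1)
Step 10: exit scope (depth=0)
Step 11: declare f=40 at depth 0
Step 12: declare f=5 at depth 0
Visible at query point: f=5

Answer: 0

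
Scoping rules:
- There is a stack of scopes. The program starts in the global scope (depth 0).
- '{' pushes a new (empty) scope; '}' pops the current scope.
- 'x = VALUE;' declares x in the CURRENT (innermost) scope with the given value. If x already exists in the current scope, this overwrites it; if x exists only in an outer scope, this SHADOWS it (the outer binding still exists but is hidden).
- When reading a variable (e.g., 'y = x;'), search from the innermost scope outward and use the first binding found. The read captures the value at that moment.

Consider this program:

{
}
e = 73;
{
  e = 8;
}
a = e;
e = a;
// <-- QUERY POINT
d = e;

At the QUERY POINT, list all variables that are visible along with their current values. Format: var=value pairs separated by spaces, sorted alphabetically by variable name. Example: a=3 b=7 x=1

Answer: a=73 e=73

Derivation:
Step 1: enter scope (depth=1)
Step 2: exit scope (depth=0)
Step 3: declare e=73 at depth 0
Step 4: enter scope (depth=1)
Step 5: declare e=8 at depth 1
Step 6: exit scope (depth=0)
Step 7: declare a=(read e)=73 at depth 0
Step 8: declare e=(read a)=73 at depth 0
Visible at query point: a=73 e=73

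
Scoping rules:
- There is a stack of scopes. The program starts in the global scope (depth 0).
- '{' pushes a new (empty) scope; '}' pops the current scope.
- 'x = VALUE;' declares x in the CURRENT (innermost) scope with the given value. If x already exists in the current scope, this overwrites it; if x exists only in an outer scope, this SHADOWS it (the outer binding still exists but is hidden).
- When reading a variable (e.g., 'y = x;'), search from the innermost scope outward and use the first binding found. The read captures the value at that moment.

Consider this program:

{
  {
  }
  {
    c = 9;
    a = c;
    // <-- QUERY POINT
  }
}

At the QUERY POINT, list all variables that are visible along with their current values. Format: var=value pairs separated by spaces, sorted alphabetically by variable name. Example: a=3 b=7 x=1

Step 1: enter scope (depth=1)
Step 2: enter scope (depth=2)
Step 3: exit scope (depth=1)
Step 4: enter scope (depth=2)
Step 5: declare c=9 at depth 2
Step 6: declare a=(read c)=9 at depth 2
Visible at query point: a=9 c=9

Answer: a=9 c=9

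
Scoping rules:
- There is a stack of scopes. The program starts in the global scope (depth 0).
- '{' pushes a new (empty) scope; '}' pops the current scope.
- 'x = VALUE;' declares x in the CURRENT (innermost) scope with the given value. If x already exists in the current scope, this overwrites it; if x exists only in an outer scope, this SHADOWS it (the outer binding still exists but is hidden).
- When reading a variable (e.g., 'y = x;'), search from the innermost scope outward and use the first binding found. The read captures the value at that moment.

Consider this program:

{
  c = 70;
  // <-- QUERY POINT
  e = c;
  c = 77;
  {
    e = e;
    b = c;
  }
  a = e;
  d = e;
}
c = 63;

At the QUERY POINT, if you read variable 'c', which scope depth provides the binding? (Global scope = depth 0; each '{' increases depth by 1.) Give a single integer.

Answer: 1

Derivation:
Step 1: enter scope (depth=1)
Step 2: declare c=70 at depth 1
Visible at query point: c=70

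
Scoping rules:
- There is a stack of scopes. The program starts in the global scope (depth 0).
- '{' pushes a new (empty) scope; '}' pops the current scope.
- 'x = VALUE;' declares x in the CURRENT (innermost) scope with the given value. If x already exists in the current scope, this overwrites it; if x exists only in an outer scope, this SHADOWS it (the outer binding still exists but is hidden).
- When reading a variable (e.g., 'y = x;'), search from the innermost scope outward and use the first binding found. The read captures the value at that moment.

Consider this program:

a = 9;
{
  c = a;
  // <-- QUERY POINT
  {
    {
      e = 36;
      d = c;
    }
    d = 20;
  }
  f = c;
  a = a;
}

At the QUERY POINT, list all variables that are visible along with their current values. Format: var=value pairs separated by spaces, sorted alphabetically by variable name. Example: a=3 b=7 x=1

Answer: a=9 c=9

Derivation:
Step 1: declare a=9 at depth 0
Step 2: enter scope (depth=1)
Step 3: declare c=(read a)=9 at depth 1
Visible at query point: a=9 c=9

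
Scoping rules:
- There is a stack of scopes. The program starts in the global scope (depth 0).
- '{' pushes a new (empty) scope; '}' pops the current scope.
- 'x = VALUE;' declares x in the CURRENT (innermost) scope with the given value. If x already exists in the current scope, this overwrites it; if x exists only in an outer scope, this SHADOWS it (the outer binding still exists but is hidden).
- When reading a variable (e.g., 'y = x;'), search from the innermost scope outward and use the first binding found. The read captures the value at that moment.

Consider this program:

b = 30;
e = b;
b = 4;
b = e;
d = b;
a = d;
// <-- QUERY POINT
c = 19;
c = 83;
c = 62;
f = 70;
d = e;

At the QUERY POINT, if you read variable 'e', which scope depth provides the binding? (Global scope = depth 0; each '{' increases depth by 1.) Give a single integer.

Answer: 0

Derivation:
Step 1: declare b=30 at depth 0
Step 2: declare e=(read b)=30 at depth 0
Step 3: declare b=4 at depth 0
Step 4: declare b=(read e)=30 at depth 0
Step 5: declare d=(read b)=30 at depth 0
Step 6: declare a=(read d)=30 at depth 0
Visible at query point: a=30 b=30 d=30 e=30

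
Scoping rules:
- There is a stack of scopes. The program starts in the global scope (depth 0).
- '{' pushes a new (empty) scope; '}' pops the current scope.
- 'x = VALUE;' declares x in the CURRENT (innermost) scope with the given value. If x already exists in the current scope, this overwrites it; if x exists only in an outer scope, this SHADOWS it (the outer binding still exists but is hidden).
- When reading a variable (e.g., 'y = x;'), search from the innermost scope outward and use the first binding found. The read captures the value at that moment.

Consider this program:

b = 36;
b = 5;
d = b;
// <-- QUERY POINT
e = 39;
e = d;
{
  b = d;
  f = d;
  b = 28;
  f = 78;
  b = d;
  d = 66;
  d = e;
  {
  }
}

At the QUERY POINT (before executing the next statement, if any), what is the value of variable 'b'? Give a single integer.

Answer: 5

Derivation:
Step 1: declare b=36 at depth 0
Step 2: declare b=5 at depth 0
Step 3: declare d=(read b)=5 at depth 0
Visible at query point: b=5 d=5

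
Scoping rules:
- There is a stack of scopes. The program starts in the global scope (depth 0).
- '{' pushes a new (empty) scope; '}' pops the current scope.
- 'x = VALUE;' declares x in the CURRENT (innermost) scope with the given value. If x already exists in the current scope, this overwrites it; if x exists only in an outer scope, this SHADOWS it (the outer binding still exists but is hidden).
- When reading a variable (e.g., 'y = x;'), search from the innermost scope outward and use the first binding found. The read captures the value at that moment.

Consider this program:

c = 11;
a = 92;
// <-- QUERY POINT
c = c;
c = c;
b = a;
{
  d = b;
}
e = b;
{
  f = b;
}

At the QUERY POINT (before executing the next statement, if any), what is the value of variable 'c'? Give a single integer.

Answer: 11

Derivation:
Step 1: declare c=11 at depth 0
Step 2: declare a=92 at depth 0
Visible at query point: a=92 c=11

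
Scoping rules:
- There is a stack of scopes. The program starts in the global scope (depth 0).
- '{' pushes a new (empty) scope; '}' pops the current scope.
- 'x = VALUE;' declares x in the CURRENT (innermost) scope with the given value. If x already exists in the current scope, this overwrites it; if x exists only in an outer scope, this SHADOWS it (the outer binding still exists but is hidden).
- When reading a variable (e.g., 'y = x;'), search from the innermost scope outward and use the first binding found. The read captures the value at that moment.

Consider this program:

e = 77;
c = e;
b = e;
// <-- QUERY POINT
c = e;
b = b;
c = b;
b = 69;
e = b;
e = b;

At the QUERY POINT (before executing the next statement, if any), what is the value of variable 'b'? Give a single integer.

Step 1: declare e=77 at depth 0
Step 2: declare c=(read e)=77 at depth 0
Step 3: declare b=(read e)=77 at depth 0
Visible at query point: b=77 c=77 e=77

Answer: 77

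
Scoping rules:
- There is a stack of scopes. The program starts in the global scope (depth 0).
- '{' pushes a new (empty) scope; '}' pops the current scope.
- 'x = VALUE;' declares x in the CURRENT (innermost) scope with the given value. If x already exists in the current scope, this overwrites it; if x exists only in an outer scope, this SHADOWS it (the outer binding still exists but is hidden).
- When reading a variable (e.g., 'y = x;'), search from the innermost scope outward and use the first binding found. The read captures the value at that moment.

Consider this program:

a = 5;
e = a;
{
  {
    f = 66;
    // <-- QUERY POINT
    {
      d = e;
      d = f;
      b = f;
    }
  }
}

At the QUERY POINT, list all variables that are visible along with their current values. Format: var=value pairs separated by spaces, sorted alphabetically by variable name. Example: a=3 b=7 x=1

Answer: a=5 e=5 f=66

Derivation:
Step 1: declare a=5 at depth 0
Step 2: declare e=(read a)=5 at depth 0
Step 3: enter scope (depth=1)
Step 4: enter scope (depth=2)
Step 5: declare f=66 at depth 2
Visible at query point: a=5 e=5 f=66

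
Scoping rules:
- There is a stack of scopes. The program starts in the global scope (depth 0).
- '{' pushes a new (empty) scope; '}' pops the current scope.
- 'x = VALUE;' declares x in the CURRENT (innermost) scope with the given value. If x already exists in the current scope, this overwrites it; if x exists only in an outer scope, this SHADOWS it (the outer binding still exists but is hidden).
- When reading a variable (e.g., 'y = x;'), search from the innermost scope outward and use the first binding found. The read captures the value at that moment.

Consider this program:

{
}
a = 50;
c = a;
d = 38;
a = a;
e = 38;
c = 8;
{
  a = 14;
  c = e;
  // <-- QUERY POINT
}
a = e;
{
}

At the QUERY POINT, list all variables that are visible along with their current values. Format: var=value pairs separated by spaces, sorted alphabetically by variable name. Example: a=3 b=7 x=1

Step 1: enter scope (depth=1)
Step 2: exit scope (depth=0)
Step 3: declare a=50 at depth 0
Step 4: declare c=(read a)=50 at depth 0
Step 5: declare d=38 at depth 0
Step 6: declare a=(read a)=50 at depth 0
Step 7: declare e=38 at depth 0
Step 8: declare c=8 at depth 0
Step 9: enter scope (depth=1)
Step 10: declare a=14 at depth 1
Step 11: declare c=(read e)=38 at depth 1
Visible at query point: a=14 c=38 d=38 e=38

Answer: a=14 c=38 d=38 e=38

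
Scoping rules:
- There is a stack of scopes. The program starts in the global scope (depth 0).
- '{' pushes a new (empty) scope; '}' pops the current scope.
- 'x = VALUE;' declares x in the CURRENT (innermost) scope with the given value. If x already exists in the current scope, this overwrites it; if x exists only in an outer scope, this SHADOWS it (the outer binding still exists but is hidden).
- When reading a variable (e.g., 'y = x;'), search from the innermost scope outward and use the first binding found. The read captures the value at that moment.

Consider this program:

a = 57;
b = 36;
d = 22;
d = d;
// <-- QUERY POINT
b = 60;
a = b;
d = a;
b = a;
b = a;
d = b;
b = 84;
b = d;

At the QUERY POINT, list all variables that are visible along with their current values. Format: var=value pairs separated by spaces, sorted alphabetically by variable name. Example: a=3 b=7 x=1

Answer: a=57 b=36 d=22

Derivation:
Step 1: declare a=57 at depth 0
Step 2: declare b=36 at depth 0
Step 3: declare d=22 at depth 0
Step 4: declare d=(read d)=22 at depth 0
Visible at query point: a=57 b=36 d=22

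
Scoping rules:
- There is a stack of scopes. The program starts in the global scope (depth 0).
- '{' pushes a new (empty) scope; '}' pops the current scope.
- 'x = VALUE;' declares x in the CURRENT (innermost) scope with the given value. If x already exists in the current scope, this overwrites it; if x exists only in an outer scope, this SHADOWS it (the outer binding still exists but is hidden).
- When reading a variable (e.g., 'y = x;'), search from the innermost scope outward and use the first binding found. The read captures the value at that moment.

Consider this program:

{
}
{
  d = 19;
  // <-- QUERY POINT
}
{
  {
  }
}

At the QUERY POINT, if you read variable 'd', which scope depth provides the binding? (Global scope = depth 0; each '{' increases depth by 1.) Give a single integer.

Step 1: enter scope (depth=1)
Step 2: exit scope (depth=0)
Step 3: enter scope (depth=1)
Step 4: declare d=19 at depth 1
Visible at query point: d=19

Answer: 1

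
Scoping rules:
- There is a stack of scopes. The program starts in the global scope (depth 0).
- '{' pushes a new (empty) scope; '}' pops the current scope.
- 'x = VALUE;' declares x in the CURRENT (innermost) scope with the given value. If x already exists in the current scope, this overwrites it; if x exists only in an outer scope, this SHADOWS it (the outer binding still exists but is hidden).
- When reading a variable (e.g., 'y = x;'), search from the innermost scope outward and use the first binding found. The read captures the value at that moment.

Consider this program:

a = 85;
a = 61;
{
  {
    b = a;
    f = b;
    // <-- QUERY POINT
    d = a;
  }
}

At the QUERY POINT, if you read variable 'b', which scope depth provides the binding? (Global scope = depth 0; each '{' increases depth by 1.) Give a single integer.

Step 1: declare a=85 at depth 0
Step 2: declare a=61 at depth 0
Step 3: enter scope (depth=1)
Step 4: enter scope (depth=2)
Step 5: declare b=(read a)=61 at depth 2
Step 6: declare f=(read b)=61 at depth 2
Visible at query point: a=61 b=61 f=61

Answer: 2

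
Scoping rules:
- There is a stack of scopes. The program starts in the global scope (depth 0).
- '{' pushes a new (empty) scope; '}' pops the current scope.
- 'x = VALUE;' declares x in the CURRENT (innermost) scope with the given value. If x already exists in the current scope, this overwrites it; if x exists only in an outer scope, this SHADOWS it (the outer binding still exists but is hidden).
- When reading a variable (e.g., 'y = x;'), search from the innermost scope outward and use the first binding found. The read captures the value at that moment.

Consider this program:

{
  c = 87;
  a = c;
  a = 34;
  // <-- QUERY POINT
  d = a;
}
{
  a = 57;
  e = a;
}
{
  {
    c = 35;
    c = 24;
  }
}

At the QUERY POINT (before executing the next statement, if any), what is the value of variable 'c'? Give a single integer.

Step 1: enter scope (depth=1)
Step 2: declare c=87 at depth 1
Step 3: declare a=(read c)=87 at depth 1
Step 4: declare a=34 at depth 1
Visible at query point: a=34 c=87

Answer: 87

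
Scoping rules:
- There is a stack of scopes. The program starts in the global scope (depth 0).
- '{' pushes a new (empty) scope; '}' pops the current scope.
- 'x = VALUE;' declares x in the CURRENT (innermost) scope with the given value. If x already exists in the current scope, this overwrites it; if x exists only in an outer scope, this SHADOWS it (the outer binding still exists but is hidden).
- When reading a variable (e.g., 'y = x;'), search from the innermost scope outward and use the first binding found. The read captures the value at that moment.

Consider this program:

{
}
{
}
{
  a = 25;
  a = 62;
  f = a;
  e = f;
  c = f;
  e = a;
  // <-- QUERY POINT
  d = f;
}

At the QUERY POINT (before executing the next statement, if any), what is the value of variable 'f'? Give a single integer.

Answer: 62

Derivation:
Step 1: enter scope (depth=1)
Step 2: exit scope (depth=0)
Step 3: enter scope (depth=1)
Step 4: exit scope (depth=0)
Step 5: enter scope (depth=1)
Step 6: declare a=25 at depth 1
Step 7: declare a=62 at depth 1
Step 8: declare f=(read a)=62 at depth 1
Step 9: declare e=(read f)=62 at depth 1
Step 10: declare c=(read f)=62 at depth 1
Step 11: declare e=(read a)=62 at depth 1
Visible at query point: a=62 c=62 e=62 f=62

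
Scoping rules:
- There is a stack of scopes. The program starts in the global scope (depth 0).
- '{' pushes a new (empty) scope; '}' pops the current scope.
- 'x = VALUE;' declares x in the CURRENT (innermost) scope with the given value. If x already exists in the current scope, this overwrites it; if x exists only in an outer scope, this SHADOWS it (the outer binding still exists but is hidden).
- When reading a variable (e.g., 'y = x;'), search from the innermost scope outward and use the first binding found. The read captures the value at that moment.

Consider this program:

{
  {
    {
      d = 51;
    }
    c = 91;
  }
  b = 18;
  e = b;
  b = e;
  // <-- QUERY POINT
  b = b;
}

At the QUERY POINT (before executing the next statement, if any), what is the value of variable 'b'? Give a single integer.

Step 1: enter scope (depth=1)
Step 2: enter scope (depth=2)
Step 3: enter scope (depth=3)
Step 4: declare d=51 at depth 3
Step 5: exit scope (depth=2)
Step 6: declare c=91 at depth 2
Step 7: exit scope (depth=1)
Step 8: declare b=18 at depth 1
Step 9: declare e=(read b)=18 at depth 1
Step 10: declare b=(read e)=18 at depth 1
Visible at query point: b=18 e=18

Answer: 18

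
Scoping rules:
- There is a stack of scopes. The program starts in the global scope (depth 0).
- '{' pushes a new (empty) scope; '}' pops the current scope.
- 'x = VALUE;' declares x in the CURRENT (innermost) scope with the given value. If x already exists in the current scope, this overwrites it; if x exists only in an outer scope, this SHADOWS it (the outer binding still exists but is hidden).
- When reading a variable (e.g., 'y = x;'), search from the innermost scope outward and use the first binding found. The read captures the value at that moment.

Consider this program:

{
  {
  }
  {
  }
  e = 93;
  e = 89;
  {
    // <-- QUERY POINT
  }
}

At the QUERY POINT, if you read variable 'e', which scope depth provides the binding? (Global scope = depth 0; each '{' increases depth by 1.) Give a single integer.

Answer: 1

Derivation:
Step 1: enter scope (depth=1)
Step 2: enter scope (depth=2)
Step 3: exit scope (depth=1)
Step 4: enter scope (depth=2)
Step 5: exit scope (depth=1)
Step 6: declare e=93 at depth 1
Step 7: declare e=89 at depth 1
Step 8: enter scope (depth=2)
Visible at query point: e=89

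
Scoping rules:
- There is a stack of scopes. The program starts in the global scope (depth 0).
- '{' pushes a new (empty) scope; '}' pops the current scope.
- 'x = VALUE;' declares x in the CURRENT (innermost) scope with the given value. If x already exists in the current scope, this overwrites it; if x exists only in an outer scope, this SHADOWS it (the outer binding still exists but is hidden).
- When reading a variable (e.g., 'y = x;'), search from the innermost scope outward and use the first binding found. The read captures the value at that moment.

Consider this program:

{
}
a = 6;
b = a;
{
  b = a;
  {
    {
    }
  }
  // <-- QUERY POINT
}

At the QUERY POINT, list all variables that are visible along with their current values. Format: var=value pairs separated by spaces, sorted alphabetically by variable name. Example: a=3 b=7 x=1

Answer: a=6 b=6

Derivation:
Step 1: enter scope (depth=1)
Step 2: exit scope (depth=0)
Step 3: declare a=6 at depth 0
Step 4: declare b=(read a)=6 at depth 0
Step 5: enter scope (depth=1)
Step 6: declare b=(read a)=6 at depth 1
Step 7: enter scope (depth=2)
Step 8: enter scope (depth=3)
Step 9: exit scope (depth=2)
Step 10: exit scope (depth=1)
Visible at query point: a=6 b=6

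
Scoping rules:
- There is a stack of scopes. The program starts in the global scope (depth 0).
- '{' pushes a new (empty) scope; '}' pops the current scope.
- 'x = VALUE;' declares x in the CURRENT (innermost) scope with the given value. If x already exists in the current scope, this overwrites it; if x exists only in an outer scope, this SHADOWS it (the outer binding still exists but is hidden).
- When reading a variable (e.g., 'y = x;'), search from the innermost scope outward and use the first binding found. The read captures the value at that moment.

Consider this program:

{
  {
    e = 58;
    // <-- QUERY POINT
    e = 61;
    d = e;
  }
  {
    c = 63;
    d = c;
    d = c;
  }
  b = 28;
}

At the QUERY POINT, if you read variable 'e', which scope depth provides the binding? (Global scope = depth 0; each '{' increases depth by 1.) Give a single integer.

Step 1: enter scope (depth=1)
Step 2: enter scope (depth=2)
Step 3: declare e=58 at depth 2
Visible at query point: e=58

Answer: 2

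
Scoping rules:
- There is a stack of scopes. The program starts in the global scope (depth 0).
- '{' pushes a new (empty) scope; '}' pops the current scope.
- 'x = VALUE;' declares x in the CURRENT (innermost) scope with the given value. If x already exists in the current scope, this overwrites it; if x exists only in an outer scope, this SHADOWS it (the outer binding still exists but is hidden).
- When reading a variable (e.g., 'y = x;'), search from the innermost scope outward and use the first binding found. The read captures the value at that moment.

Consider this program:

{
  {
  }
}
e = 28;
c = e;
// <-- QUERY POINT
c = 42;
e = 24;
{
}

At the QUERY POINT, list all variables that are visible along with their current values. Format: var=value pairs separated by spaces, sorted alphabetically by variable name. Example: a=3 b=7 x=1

Answer: c=28 e=28

Derivation:
Step 1: enter scope (depth=1)
Step 2: enter scope (depth=2)
Step 3: exit scope (depth=1)
Step 4: exit scope (depth=0)
Step 5: declare e=28 at depth 0
Step 6: declare c=(read e)=28 at depth 0
Visible at query point: c=28 e=28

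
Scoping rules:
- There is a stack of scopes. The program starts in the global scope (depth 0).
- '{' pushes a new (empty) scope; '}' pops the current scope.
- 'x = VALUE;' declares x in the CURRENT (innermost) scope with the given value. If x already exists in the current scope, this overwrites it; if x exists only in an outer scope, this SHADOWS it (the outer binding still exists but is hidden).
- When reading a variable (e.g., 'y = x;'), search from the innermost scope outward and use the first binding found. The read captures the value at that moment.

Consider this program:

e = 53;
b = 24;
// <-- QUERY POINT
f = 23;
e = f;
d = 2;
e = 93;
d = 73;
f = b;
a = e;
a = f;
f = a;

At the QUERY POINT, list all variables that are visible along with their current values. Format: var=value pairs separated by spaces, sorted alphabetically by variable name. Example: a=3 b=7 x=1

Answer: b=24 e=53

Derivation:
Step 1: declare e=53 at depth 0
Step 2: declare b=24 at depth 0
Visible at query point: b=24 e=53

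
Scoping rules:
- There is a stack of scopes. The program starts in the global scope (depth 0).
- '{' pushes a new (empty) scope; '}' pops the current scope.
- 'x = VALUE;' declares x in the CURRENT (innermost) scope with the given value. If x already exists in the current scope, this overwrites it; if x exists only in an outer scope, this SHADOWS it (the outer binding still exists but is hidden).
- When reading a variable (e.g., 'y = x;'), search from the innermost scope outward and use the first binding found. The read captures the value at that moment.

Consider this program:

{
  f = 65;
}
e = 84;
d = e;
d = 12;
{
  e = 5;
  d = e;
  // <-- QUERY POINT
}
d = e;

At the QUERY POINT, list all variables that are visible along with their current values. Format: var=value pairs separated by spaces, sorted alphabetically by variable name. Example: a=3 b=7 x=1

Answer: d=5 e=5

Derivation:
Step 1: enter scope (depth=1)
Step 2: declare f=65 at depth 1
Step 3: exit scope (depth=0)
Step 4: declare e=84 at depth 0
Step 5: declare d=(read e)=84 at depth 0
Step 6: declare d=12 at depth 0
Step 7: enter scope (depth=1)
Step 8: declare e=5 at depth 1
Step 9: declare d=(read e)=5 at depth 1
Visible at query point: d=5 e=5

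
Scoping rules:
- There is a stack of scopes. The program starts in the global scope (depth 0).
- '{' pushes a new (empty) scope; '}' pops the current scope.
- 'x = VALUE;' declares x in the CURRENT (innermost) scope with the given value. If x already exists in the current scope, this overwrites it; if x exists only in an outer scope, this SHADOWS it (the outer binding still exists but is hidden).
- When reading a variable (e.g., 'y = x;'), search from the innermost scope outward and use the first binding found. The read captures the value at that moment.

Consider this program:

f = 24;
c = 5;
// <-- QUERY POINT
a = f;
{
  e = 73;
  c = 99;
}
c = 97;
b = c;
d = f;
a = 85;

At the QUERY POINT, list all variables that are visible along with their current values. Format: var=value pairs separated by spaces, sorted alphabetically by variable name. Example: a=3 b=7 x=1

Answer: c=5 f=24

Derivation:
Step 1: declare f=24 at depth 0
Step 2: declare c=5 at depth 0
Visible at query point: c=5 f=24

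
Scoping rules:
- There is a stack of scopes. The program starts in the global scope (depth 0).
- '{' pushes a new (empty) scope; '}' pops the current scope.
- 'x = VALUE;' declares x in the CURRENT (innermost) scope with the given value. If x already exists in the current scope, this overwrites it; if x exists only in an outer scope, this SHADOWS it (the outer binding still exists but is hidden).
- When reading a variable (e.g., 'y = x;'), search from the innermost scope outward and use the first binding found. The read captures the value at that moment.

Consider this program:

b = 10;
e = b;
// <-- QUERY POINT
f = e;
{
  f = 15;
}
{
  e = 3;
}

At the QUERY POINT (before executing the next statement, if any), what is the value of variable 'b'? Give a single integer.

Answer: 10

Derivation:
Step 1: declare b=10 at depth 0
Step 2: declare e=(read b)=10 at depth 0
Visible at query point: b=10 e=10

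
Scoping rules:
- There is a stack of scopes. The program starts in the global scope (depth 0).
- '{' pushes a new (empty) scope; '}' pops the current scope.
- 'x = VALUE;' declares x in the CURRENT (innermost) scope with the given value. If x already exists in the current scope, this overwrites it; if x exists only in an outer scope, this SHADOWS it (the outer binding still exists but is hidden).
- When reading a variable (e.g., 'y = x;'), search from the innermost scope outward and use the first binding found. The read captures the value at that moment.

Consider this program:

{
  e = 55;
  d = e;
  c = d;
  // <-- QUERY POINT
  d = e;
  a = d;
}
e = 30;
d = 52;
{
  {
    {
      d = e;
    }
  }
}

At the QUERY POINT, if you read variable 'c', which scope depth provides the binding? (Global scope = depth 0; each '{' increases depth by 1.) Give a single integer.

Answer: 1

Derivation:
Step 1: enter scope (depth=1)
Step 2: declare e=55 at depth 1
Step 3: declare d=(read e)=55 at depth 1
Step 4: declare c=(read d)=55 at depth 1
Visible at query point: c=55 d=55 e=55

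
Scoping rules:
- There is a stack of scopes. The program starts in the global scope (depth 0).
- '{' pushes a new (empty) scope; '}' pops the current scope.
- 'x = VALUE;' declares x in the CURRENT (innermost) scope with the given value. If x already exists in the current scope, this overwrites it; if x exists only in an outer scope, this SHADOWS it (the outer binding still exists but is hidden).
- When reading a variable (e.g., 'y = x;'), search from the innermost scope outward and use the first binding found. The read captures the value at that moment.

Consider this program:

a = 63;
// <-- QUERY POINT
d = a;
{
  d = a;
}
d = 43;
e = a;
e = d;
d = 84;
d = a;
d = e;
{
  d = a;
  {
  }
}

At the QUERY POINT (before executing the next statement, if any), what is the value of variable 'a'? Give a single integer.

Step 1: declare a=63 at depth 0
Visible at query point: a=63

Answer: 63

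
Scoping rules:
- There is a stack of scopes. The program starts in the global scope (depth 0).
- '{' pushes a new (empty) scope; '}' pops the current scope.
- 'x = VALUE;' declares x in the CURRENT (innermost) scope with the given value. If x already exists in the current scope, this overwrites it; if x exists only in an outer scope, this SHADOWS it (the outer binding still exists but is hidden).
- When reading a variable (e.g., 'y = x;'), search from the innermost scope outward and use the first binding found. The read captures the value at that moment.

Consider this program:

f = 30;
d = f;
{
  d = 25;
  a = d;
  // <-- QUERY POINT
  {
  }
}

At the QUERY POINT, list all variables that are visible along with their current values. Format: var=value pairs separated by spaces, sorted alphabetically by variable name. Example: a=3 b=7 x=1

Step 1: declare f=30 at depth 0
Step 2: declare d=(read f)=30 at depth 0
Step 3: enter scope (depth=1)
Step 4: declare d=25 at depth 1
Step 5: declare a=(read d)=25 at depth 1
Visible at query point: a=25 d=25 f=30

Answer: a=25 d=25 f=30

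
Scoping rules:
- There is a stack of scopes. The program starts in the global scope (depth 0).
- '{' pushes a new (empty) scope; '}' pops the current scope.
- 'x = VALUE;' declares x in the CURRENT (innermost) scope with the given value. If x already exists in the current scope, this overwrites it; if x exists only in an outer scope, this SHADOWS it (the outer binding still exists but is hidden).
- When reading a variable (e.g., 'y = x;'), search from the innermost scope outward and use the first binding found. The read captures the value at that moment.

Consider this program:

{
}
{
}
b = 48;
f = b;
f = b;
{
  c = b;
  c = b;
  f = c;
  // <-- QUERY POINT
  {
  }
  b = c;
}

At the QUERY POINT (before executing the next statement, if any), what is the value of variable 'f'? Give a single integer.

Answer: 48

Derivation:
Step 1: enter scope (depth=1)
Step 2: exit scope (depth=0)
Step 3: enter scope (depth=1)
Step 4: exit scope (depth=0)
Step 5: declare b=48 at depth 0
Step 6: declare f=(read b)=48 at depth 0
Step 7: declare f=(read b)=48 at depth 0
Step 8: enter scope (depth=1)
Step 9: declare c=(read b)=48 at depth 1
Step 10: declare c=(read b)=48 at depth 1
Step 11: declare f=(read c)=48 at depth 1
Visible at query point: b=48 c=48 f=48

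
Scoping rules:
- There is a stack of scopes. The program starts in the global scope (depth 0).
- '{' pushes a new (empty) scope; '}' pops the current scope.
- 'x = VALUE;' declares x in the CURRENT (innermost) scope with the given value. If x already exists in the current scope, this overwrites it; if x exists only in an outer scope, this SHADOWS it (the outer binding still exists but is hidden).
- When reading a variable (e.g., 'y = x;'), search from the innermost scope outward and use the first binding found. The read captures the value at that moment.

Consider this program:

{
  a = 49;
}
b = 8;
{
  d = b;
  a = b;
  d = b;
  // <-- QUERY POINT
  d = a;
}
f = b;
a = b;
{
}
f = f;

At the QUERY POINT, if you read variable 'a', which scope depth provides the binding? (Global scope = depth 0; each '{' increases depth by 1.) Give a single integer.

Step 1: enter scope (depth=1)
Step 2: declare a=49 at depth 1
Step 3: exit scope (depth=0)
Step 4: declare b=8 at depth 0
Step 5: enter scope (depth=1)
Step 6: declare d=(read b)=8 at depth 1
Step 7: declare a=(read b)=8 at depth 1
Step 8: declare d=(read b)=8 at depth 1
Visible at query point: a=8 b=8 d=8

Answer: 1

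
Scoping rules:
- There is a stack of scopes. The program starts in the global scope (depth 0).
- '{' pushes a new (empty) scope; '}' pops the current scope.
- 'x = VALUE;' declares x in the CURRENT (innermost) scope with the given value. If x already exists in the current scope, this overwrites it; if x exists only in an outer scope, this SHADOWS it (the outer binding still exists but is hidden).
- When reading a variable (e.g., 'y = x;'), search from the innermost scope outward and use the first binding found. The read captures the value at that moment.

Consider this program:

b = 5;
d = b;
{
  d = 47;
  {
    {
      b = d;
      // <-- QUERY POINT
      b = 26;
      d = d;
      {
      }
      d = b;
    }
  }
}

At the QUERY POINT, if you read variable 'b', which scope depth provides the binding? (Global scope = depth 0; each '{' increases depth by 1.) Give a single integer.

Step 1: declare b=5 at depth 0
Step 2: declare d=(read b)=5 at depth 0
Step 3: enter scope (depth=1)
Step 4: declare d=47 at depth 1
Step 5: enter scope (depth=2)
Step 6: enter scope (depth=3)
Step 7: declare b=(read d)=47 at depth 3
Visible at query point: b=47 d=47

Answer: 3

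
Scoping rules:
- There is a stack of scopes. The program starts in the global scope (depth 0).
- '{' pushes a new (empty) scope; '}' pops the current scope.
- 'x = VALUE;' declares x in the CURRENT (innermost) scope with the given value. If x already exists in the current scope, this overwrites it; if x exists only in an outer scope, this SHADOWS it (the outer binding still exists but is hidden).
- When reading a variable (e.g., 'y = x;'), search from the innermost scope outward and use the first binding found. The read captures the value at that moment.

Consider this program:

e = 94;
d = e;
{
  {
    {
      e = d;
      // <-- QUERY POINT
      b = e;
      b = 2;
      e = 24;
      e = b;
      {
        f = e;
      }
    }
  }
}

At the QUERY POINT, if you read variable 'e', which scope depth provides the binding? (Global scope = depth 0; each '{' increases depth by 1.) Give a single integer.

Answer: 3

Derivation:
Step 1: declare e=94 at depth 0
Step 2: declare d=(read e)=94 at depth 0
Step 3: enter scope (depth=1)
Step 4: enter scope (depth=2)
Step 5: enter scope (depth=3)
Step 6: declare e=(read d)=94 at depth 3
Visible at query point: d=94 e=94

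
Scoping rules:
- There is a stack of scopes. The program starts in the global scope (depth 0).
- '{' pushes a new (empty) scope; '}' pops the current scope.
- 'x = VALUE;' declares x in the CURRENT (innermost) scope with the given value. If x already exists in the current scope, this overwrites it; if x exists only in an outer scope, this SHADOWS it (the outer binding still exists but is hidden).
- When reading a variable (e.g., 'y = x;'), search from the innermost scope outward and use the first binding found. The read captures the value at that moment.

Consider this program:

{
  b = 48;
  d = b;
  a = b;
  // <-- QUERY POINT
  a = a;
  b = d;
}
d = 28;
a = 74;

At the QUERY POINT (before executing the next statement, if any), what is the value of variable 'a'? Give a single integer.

Answer: 48

Derivation:
Step 1: enter scope (depth=1)
Step 2: declare b=48 at depth 1
Step 3: declare d=(read b)=48 at depth 1
Step 4: declare a=(read b)=48 at depth 1
Visible at query point: a=48 b=48 d=48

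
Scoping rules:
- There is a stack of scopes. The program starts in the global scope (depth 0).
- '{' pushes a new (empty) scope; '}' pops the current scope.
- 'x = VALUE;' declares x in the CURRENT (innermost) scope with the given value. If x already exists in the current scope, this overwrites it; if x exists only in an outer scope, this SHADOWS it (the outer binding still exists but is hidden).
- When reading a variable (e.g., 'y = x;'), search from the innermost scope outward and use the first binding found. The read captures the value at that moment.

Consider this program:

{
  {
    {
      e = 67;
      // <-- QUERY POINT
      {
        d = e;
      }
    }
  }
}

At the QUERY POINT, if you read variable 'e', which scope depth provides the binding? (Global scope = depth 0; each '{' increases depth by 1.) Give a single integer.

Answer: 3

Derivation:
Step 1: enter scope (depth=1)
Step 2: enter scope (depth=2)
Step 3: enter scope (depth=3)
Step 4: declare e=67 at depth 3
Visible at query point: e=67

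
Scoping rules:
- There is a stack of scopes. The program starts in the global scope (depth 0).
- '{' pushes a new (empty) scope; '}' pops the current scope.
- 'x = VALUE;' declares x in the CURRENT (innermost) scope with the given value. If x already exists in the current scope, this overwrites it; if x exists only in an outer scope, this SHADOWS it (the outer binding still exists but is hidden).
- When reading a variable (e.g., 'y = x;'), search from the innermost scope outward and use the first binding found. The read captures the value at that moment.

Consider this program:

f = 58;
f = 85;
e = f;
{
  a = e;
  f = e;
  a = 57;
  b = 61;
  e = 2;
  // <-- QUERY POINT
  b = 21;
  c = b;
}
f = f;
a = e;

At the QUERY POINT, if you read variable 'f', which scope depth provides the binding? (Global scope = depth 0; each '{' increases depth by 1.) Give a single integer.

Answer: 1

Derivation:
Step 1: declare f=58 at depth 0
Step 2: declare f=85 at depth 0
Step 3: declare e=(read f)=85 at depth 0
Step 4: enter scope (depth=1)
Step 5: declare a=(read e)=85 at depth 1
Step 6: declare f=(read e)=85 at depth 1
Step 7: declare a=57 at depth 1
Step 8: declare b=61 at depth 1
Step 9: declare e=2 at depth 1
Visible at query point: a=57 b=61 e=2 f=85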